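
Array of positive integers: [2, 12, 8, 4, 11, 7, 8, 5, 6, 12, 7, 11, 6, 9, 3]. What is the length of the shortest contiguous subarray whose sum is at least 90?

11

add 2: running sum 2 < 90
add 12: running sum 14 < 90
add 8: running sum 22 < 90
add 4: running sum 26 < 90
add 11: running sum 37 < 90
add 7: running sum 44 < 90
add 8: running sum 52 < 90
add 5: running sum 57 < 90
add 6: running sum 63 < 90
add 12: running sum 75 < 90
add 7: running sum 82 < 90
end 11: [12, 8, 4, 11, 7, 8, 5, 6, 12, 7, 11] sum 91, len 11
end 12: [12, 8, 4, 11, 7, 8, 5, 6, 12, 7, 11, 6] sum 97, len 12
end 13: [8, 4, 11, 7, 8, 5, 6, 12, 7, 11, 6, 9] sum 94, len 12
end 14: [8, 4, 11, 7, 8, 5, 6, 12, 7, 11, 6, 9, 3] sum 97, len 13
Shortest qualifying length: 11.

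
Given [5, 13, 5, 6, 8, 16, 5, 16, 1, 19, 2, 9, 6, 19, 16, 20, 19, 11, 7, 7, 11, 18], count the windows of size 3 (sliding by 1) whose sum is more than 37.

(5, 13, 5) → sum 23
(13, 5, 6) → sum 24
(5, 6, 8) → sum 19
(6, 8, 16) → sum 30
(8, 16, 5) → sum 29
(16, 5, 16) → sum 37
(5, 16, 1) → sum 22
(16, 1, 19) → sum 36
(1, 19, 2) → sum 22
(19, 2, 9) → sum 30
(2, 9, 6) → sum 17
(9, 6, 19) → sum 34
(6, 19, 16) → sum 41  > 37 ✓
(19, 16, 20) → sum 55  > 37 ✓
(16, 20, 19) → sum 55  > 37 ✓
(20, 19, 11) → sum 50  > 37 ✓
(19, 11, 7) → sum 37
(11, 7, 7) → sum 25
(7, 7, 11) → sum 25
(7, 11, 18) → sum 36
4 windows satisfy the condition.

4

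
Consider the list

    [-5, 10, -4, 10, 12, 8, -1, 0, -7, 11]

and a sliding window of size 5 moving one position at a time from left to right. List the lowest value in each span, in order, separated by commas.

-5, -4, -4, -1, -7, -7

(-5, 10, -4, 10, 12) → min -5
(10, -4, 10, 12, 8) → min -4
(-4, 10, 12, 8, -1) → min -4
(10, 12, 8, -1, 0) → min -1
(12, 8, -1, 0, -7) → min -7
(8, -1, 0, -7, 11) → min -7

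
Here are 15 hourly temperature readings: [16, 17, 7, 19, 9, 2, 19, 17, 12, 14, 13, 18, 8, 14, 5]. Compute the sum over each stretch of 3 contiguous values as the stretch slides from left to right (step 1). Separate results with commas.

40, 43, 35, 30, 30, 38, 48, 43, 39, 45, 39, 40, 27

Sliding a size-3 window across the 15 values:
[16, 17, 7] → sum 40
[17, 7, 19] → sum 43
[7, 19, 9] → sum 35
[19, 9, 2] → sum 30
[9, 2, 19] → sum 30
[2, 19, 17] → sum 38
[19, 17, 12] → sum 48
[17, 12, 14] → sum 43
[12, 14, 13] → sum 39
[14, 13, 18] → sum 45
[13, 18, 8] → sum 39
[18, 8, 14] → sum 40
[8, 14, 5] → sum 27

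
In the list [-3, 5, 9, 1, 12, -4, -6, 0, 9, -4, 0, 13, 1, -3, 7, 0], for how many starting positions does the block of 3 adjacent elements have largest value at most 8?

-3 5 9 → max 9
5 9 1 → max 9
9 1 12 → max 12
1 12 -4 → max 12
12 -4 -6 → max 12
-4 -6 0 → max 0  ≤ 8 ✓
-6 0 9 → max 9
0 9 -4 → max 9
9 -4 0 → max 9
-4 0 13 → max 13
0 13 1 → max 13
13 1 -3 → max 13
1 -3 7 → max 7  ≤ 8 ✓
-3 7 0 → max 7  ≤ 8 ✓
3 windows satisfy the condition.

3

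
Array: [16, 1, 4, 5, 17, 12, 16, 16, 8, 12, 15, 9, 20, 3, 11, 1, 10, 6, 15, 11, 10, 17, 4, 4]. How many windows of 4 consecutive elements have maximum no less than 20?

[16, 1, 4, 5] → max 16
[1, 4, 5, 17] → max 17
[4, 5, 17, 12] → max 17
[5, 17, 12, 16] → max 17
[17, 12, 16, 16] → max 17
[12, 16, 16, 8] → max 16
[16, 16, 8, 12] → max 16
[16, 8, 12, 15] → max 16
[8, 12, 15, 9] → max 15
[12, 15, 9, 20] → max 20  ≥ 20 ✓
[15, 9, 20, 3] → max 20  ≥ 20 ✓
[9, 20, 3, 11] → max 20  ≥ 20 ✓
[20, 3, 11, 1] → max 20  ≥ 20 ✓
[3, 11, 1, 10] → max 11
[11, 1, 10, 6] → max 11
[1, 10, 6, 15] → max 15
[10, 6, 15, 11] → max 15
[6, 15, 11, 10] → max 15
[15, 11, 10, 17] → max 17
[11, 10, 17, 4] → max 17
[10, 17, 4, 4] → max 17
4 windows satisfy the condition.

4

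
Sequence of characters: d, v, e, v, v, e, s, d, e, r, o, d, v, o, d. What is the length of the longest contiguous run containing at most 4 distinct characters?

add d: window [d] (1 distinct), len 1
add v: window [d, v] (2 distinct), len 2
add e: window [d, v, e] (3 distinct), len 3
add v: window [d, v, e, v] (3 distinct), len 4
add v: window [d, v, e, v, v] (3 distinct), len 5
add e: window [d, v, e, v, v, e] (3 distinct), len 6
add s: window [d, v, e, v, v, e, s] (4 distinct), len 7
add d: window [d, v, e, v, v, e, s, d] (4 distinct), len 8
add e: window [d, v, e, v, v, e, s, d, e] (4 distinct), len 9
add r: window [e, s, d, e, r] (4 distinct), len 5
add o: window [d, e, r, o] (4 distinct), len 4
add d: window [d, e, r, o, d] (4 distinct), len 5
add v: window [r, o, d, v] (4 distinct), len 4
add o: window [r, o, d, v, o] (4 distinct), len 5
add d: window [r, o, d, v, o, d] (4 distinct), len 6
Longest length with ≤4 distinct: 9.

9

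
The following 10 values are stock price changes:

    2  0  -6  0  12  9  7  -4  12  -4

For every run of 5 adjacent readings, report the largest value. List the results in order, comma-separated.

(2, 0, -6, 0, 12) → max 12
(0, -6, 0, 12, 9) → max 12
(-6, 0, 12, 9, 7) → max 12
(0, 12, 9, 7, -4) → max 12
(12, 9, 7, -4, 12) → max 12
(9, 7, -4, 12, -4) → max 12

12, 12, 12, 12, 12, 12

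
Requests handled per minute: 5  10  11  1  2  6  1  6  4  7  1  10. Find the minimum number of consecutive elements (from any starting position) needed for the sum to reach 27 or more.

4

add 5: running sum 5 < 27
add 10: running sum 15 < 27
add 11: running sum 26 < 27
add 1: shortest ending here [5, 10, 11, 1] sum 27, len 4
add 2: shortest ending here [5, 10, 11, 1, 2] sum 29, len 5
add 6: shortest ending here [10, 11, 1, 2, 6] sum 30, len 5
add 1: shortest ending here [10, 11, 1, 2, 6, 1] sum 31, len 6
add 6: shortest ending here [11, 1, 2, 6, 1, 6] sum 27, len 6
add 4: shortest ending here [11, 1, 2, 6, 1, 6, 4] sum 31, len 7
add 7: shortest ending here [1, 2, 6, 1, 6, 4, 7] sum 27, len 7
add 1: shortest ending here [2, 6, 1, 6, 4, 7, 1] sum 27, len 7
add 10: shortest ending here [6, 4, 7, 1, 10] sum 28, len 5
Shortest qualifying length: 4.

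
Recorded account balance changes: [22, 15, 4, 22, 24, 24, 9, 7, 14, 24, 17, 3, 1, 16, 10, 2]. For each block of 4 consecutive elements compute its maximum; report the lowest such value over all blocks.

16

[22, 15, 4, 22] → max 22
[15, 4, 22, 24] → max 24
[4, 22, 24, 24] → max 24
[22, 24, 24, 9] → max 24
[24, 24, 9, 7] → max 24
[24, 9, 7, 14] → max 24
[9, 7, 14, 24] → max 24
[7, 14, 24, 17] → max 24
[14, 24, 17, 3] → max 24
[24, 17, 3, 1] → max 24
[17, 3, 1, 16] → max 17
[3, 1, 16, 10] → max 16
[1, 16, 10, 2] → max 16
Lowest of these is 16.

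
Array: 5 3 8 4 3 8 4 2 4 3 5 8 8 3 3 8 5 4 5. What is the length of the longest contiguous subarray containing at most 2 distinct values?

Extend right; when distinct count exceeds 2, shrink from the left:
[5] 1 distinct, len 1
[5, 3] 2 distinct, len 2
[3, 8] 2 distinct, len 2
[8, 4] 2 distinct, len 2
[4, 3] 2 distinct, len 2
[3, 8] 2 distinct, len 2
[8, 4] 2 distinct, len 2
[4, 2] 2 distinct, len 2
[4, 2, 4] 2 distinct, len 3
[4, 3] 2 distinct, len 2
[3, 5] 2 distinct, len 2
[5, 8] 2 distinct, len 2
[5, 8, 8] 2 distinct, len 3
[8, 8, 3] 2 distinct, len 3
[8, 8, 3, 3] 2 distinct, len 4
[8, 8, 3, 3, 8] 2 distinct, len 5
[8, 5] 2 distinct, len 2
[5, 4] 2 distinct, len 2
[5, 4, 5] 2 distinct, len 3
Longest length with ≤2 distinct: 5.

5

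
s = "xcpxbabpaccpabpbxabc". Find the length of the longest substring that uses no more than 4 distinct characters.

Extend right; when distinct count exceeds 4, shrink from the left:
add x: window [x] (1 distinct), len 1
add c: window [x, c] (2 distinct), len 2
add p: window [x, c, p] (3 distinct), len 3
add x: window [x, c, p, x] (3 distinct), len 4
add b: window [x, c, p, x, b] (4 distinct), len 5
add a: window [p, x, b, a] (4 distinct), len 4
add b: window [p, x, b, a, b] (4 distinct), len 5
add p: window [p, x, b, a, b, p] (4 distinct), len 6
add a: window [p, x, b, a, b, p, a] (4 distinct), len 7
add c: window [b, a, b, p, a, c] (4 distinct), len 6
add c: window [b, a, b, p, a, c, c] (4 distinct), len 7
add p: window [b, a, b, p, a, c, c, p] (4 distinct), len 8
add a: window [b, a, b, p, a, c, c, p, a] (4 distinct), len 9
add b: window [b, a, b, p, a, c, c, p, a, b] (4 distinct), len 10
add p: window [b, a, b, p, a, c, c, p, a, b, p] (4 distinct), len 11
add b: window [b, a, b, p, a, c, c, p, a, b, p, b] (4 distinct), len 12
add x: window [p, a, b, p, b, x] (4 distinct), len 6
add a: window [p, a, b, p, b, x, a] (4 distinct), len 7
add b: window [p, a, b, p, b, x, a, b] (4 distinct), len 8
add c: window [b, x, a, b, c] (4 distinct), len 5
Longest length with ≤4 distinct: 12.

12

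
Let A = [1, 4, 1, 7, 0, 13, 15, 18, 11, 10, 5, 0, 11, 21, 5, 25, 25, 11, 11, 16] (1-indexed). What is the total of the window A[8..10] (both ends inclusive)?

Elements at indices 8..10: 18, 11, 10
sum(18, 11, 10) = 39

39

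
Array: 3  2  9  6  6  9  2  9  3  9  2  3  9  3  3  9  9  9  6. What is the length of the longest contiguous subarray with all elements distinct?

add 3: [3] len 1
add 2: [3, 2] len 2
add 9: [3, 2, 9] len 3
add 6: [3, 2, 9, 6] len 4
add 6 (repeat 6, move left end past it): [6] len 1
add 9: [6, 9] len 2
add 2: [6, 9, 2] len 3
add 9 (repeat 9, move left end past it): [2, 9] len 2
add 3: [2, 9, 3] len 3
add 9 (repeat 9, move left end past it): [3, 9] len 2
add 2: [3, 9, 2] len 3
add 3 (repeat 3, move left end past it): [9, 2, 3] len 3
add 9 (repeat 9, move left end past it): [2, 3, 9] len 3
add 3 (repeat 3, move left end past it): [9, 3] len 2
add 3 (repeat 3, move left end past it): [3] len 1
add 9: [3, 9] len 2
add 9 (repeat 9, move left end past it): [9] len 1
add 9 (repeat 9, move left end past it): [9] len 1
add 6: [9, 6] len 2
Longest all-distinct length: 4.

4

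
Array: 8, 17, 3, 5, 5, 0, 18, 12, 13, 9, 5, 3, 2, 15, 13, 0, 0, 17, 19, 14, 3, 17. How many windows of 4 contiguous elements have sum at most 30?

[8, 17, 3, 5] → sum 33
[17, 3, 5, 5] → sum 30  ≤ 30 ✓
[3, 5, 5, 0] → sum 13  ≤ 30 ✓
[5, 5, 0, 18] → sum 28  ≤ 30 ✓
[5, 0, 18, 12] → sum 35
[0, 18, 12, 13] → sum 43
[18, 12, 13, 9] → sum 52
[12, 13, 9, 5] → sum 39
[13, 9, 5, 3] → sum 30  ≤ 30 ✓
[9, 5, 3, 2] → sum 19  ≤ 30 ✓
[5, 3, 2, 15] → sum 25  ≤ 30 ✓
[3, 2, 15, 13] → sum 33
[2, 15, 13, 0] → sum 30  ≤ 30 ✓
[15, 13, 0, 0] → sum 28  ≤ 30 ✓
[13, 0, 0, 17] → sum 30  ≤ 30 ✓
[0, 0, 17, 19] → sum 36
[0, 17, 19, 14] → sum 50
[17, 19, 14, 3] → sum 53
[19, 14, 3, 17] → sum 53
9 windows satisfy the condition.

9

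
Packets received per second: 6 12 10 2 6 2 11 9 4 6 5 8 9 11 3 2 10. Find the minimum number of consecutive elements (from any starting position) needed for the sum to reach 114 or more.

add 6: running sum 6 < 114
add 12: running sum 18 < 114
add 10: running sum 28 < 114
add 2: running sum 30 < 114
add 6: running sum 36 < 114
add 2: running sum 38 < 114
add 11: running sum 49 < 114
add 9: running sum 58 < 114
add 4: running sum 62 < 114
add 6: running sum 68 < 114
add 5: running sum 73 < 114
add 8: running sum 81 < 114
add 9: running sum 90 < 114
add 11: running sum 101 < 114
add 3: running sum 104 < 114
add 2: running sum 106 < 114
end 16: [6, 12, 10, 2, 6, 2, 11, 9, 4, 6, 5, 8, 9, 11, 3, 2, 10] sum 116, len 17
Shortest qualifying length: 17.

17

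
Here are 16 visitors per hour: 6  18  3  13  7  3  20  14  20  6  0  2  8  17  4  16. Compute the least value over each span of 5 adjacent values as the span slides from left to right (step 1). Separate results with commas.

3, 3, 3, 3, 3, 3, 0, 0, 0, 0, 0, 2

Sliding a size-5 window across the 16 values:
6 18 3 13 7 → min 3
18 3 13 7 3 → min 3
3 13 7 3 20 → min 3
13 7 3 20 14 → min 3
7 3 20 14 20 → min 3
3 20 14 20 6 → min 3
20 14 20 6 0 → min 0
14 20 6 0 2 → min 0
20 6 0 2 8 → min 0
6 0 2 8 17 → min 0
0 2 8 17 4 → min 0
2 8 17 4 16 → min 2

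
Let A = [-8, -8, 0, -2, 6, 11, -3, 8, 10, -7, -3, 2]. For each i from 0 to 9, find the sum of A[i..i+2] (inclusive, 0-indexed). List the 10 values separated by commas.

(-8, -8, 0) → sum -16
(-8, 0, -2) → sum -10
(0, -2, 6) → sum 4
(-2, 6, 11) → sum 15
(6, 11, -3) → sum 14
(11, -3, 8) → sum 16
(-3, 8, 10) → sum 15
(8, 10, -7) → sum 11
(10, -7, -3) → sum 0
(-7, -3, 2) → sum -8

-16, -10, 4, 15, 14, 16, 15, 11, 0, -8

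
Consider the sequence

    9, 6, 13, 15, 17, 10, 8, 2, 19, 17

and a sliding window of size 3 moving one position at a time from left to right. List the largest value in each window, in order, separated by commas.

9 6 13 → max 13
6 13 15 → max 15
13 15 17 → max 17
15 17 10 → max 17
17 10 8 → max 17
10 8 2 → max 10
8 2 19 → max 19
2 19 17 → max 19

13, 15, 17, 17, 17, 10, 19, 19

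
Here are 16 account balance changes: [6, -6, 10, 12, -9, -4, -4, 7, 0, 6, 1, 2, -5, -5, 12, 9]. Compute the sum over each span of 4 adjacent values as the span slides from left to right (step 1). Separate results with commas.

6 -6 10 12 → sum 22
-6 10 12 -9 → sum 7
10 12 -9 -4 → sum 9
12 -9 -4 -4 → sum -5
-9 -4 -4 7 → sum -10
-4 -4 7 0 → sum -1
-4 7 0 6 → sum 9
7 0 6 1 → sum 14
0 6 1 2 → sum 9
6 1 2 -5 → sum 4
1 2 -5 -5 → sum -7
2 -5 -5 12 → sum 4
-5 -5 12 9 → sum 11

22, 7, 9, -5, -10, -1, 9, 14, 9, 4, -7, 4, 11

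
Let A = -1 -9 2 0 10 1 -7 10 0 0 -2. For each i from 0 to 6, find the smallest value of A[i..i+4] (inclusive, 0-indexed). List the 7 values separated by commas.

-1 -9 2 0 10 → min -9
-9 2 0 10 1 → min -9
2 0 10 1 -7 → min -7
0 10 1 -7 10 → min -7
10 1 -7 10 0 → min -7
1 -7 10 0 0 → min -7
-7 10 0 0 -2 → min -7

-9, -9, -7, -7, -7, -7, -7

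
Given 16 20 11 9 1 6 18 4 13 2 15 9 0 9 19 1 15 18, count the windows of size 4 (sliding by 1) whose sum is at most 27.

(16, 20, 11, 9) → sum 56
(20, 11, 9, 1) → sum 41
(11, 9, 1, 6) → sum 27  ≤ 27 ✓
(9, 1, 6, 18) → sum 34
(1, 6, 18, 4) → sum 29
(6, 18, 4, 13) → sum 41
(18, 4, 13, 2) → sum 37
(4, 13, 2, 15) → sum 34
(13, 2, 15, 9) → sum 39
(2, 15, 9, 0) → sum 26  ≤ 27 ✓
(15, 9, 0, 9) → sum 33
(9, 0, 9, 19) → sum 37
(0, 9, 19, 1) → sum 29
(9, 19, 1, 15) → sum 44
(19, 1, 15, 18) → sum 53
2 windows satisfy the condition.

2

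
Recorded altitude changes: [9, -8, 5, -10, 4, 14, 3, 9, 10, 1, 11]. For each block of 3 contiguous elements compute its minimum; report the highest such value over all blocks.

Each size-3 window and its min:
(9, -8, 5) → min -8
(-8, 5, -10) → min -10
(5, -10, 4) → min -10
(-10, 4, 14) → min -10
(4, 14, 3) → min 3
(14, 3, 9) → min 3
(3, 9, 10) → min 3
(9, 10, 1) → min 1
(10, 1, 11) → min 1
Highest of these is 3.

3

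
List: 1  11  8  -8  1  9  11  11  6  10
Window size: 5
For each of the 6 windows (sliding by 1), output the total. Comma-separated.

[1, 11, 8, -8, 1] → sum 13
[11, 8, -8, 1, 9] → sum 21
[8, -8, 1, 9, 11] → sum 21
[-8, 1, 9, 11, 11] → sum 24
[1, 9, 11, 11, 6] → sum 38
[9, 11, 11, 6, 10] → sum 47

13, 21, 21, 24, 38, 47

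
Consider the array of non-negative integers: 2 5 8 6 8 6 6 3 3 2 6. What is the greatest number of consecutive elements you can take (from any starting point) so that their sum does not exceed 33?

6

Extend to the right; shrink from the left whenever the sum exceeds 33:
[2] sum 2 len 1
[2, 5] sum 7 len 2
[2, 5, 8] sum 15 len 3
[2, 5, 8, 6] sum 21 len 4
[2, 5, 8, 6, 8] sum 29 len 5
[5, 8, 6, 8, 6] sum 33 len 5
[6, 8, 6, 6] sum 26 len 4
[6, 8, 6, 6, 3] sum 29 len 5
[6, 8, 6, 6, 3, 3] sum 32 len 6
[8, 6, 6, 3, 3, 2] sum 28 len 6
[6, 6, 3, 3, 2, 6] sum 26 len 6
Longest length seen: 6.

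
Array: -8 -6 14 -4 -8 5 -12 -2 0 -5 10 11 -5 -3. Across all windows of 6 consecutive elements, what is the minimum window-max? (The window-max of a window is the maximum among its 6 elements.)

Each size-6 window and its max:
[-8, -6, 14, -4, -8, 5] → max 14
[-6, 14, -4, -8, 5, -12] → max 14
[14, -4, -8, 5, -12, -2] → max 14
[-4, -8, 5, -12, -2, 0] → max 5
[-8, 5, -12, -2, 0, -5] → max 5
[5, -12, -2, 0, -5, 10] → max 10
[-12, -2, 0, -5, 10, 11] → max 11
[-2, 0, -5, 10, 11, -5] → max 11
[0, -5, 10, 11, -5, -3] → max 11
Minimum of these is 5.

5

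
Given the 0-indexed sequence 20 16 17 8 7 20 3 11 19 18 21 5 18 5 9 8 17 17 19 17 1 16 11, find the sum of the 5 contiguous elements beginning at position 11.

Elements at indices 11..15: 5, 18, 5, 9, 8
sum(5, 18, 5, 9, 8) = 45

45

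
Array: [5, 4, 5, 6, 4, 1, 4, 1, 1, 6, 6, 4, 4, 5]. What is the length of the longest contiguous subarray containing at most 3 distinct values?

10

Extend right; when distinct count exceeds 3, shrink from the left:
add 5: window [5] (1 distinct), len 1
add 4: window [5, 4] (2 distinct), len 2
add 5: window [5, 4, 5] (2 distinct), len 3
add 6: window [5, 4, 5, 6] (3 distinct), len 4
add 4: window [5, 4, 5, 6, 4] (3 distinct), len 5
add 1: window [6, 4, 1] (3 distinct), len 3
add 4: window [6, 4, 1, 4] (3 distinct), len 4
add 1: window [6, 4, 1, 4, 1] (3 distinct), len 5
add 1: window [6, 4, 1, 4, 1, 1] (3 distinct), len 6
add 6: window [6, 4, 1, 4, 1, 1, 6] (3 distinct), len 7
add 6: window [6, 4, 1, 4, 1, 1, 6, 6] (3 distinct), len 8
add 4: window [6, 4, 1, 4, 1, 1, 6, 6, 4] (3 distinct), len 9
add 4: window [6, 4, 1, 4, 1, 1, 6, 6, 4, 4] (3 distinct), len 10
add 5: window [6, 6, 4, 4, 5] (3 distinct), len 5
Longest length with ≤3 distinct: 10.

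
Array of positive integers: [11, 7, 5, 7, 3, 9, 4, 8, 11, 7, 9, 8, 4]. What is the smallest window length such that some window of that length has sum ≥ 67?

Extend right; whenever the sum reaches 67, record the length and shrink from the left:
add 11: running sum 11 < 67
add 7: running sum 18 < 67
add 5: running sum 23 < 67
add 7: running sum 30 < 67
add 3: running sum 33 < 67
add 9: running sum 42 < 67
add 4: running sum 46 < 67
add 8: running sum 54 < 67
add 11: running sum 65 < 67
add 7: shortest ending here [11, 7, 5, 7, 3, 9, 4, 8, 11, 7] sum 72, len 10
add 9: shortest ending here [7, 5, 7, 3, 9, 4, 8, 11, 7, 9] sum 70, len 10
add 8: shortest ending here [5, 7, 3, 9, 4, 8, 11, 7, 9, 8] sum 71, len 10
add 4: shortest ending here [7, 3, 9, 4, 8, 11, 7, 9, 8, 4] sum 70, len 10
Shortest qualifying length: 10.

10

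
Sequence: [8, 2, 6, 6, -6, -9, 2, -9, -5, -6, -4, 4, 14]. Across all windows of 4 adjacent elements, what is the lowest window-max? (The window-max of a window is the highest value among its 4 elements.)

(8, 2, 6, 6) → max 8
(2, 6, 6, -6) → max 6
(6, 6, -6, -9) → max 6
(6, -6, -9, 2) → max 6
(-6, -9, 2, -9) → max 2
(-9, 2, -9, -5) → max 2
(2, -9, -5, -6) → max 2
(-9, -5, -6, -4) → max -4
(-5, -6, -4, 4) → max 4
(-6, -4, 4, 14) → max 14
Lowest of these is -4.

-4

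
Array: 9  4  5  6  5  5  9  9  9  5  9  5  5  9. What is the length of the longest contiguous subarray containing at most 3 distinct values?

Extend right; when distinct count exceeds 3, shrink from the left:
add 9: window [9] (1 distinct), len 1
add 4: window [9, 4] (2 distinct), len 2
add 5: window [9, 4, 5] (3 distinct), len 3
add 6: window [4, 5, 6] (3 distinct), len 3
add 5: window [4, 5, 6, 5] (3 distinct), len 4
add 5: window [4, 5, 6, 5, 5] (3 distinct), len 5
add 9: window [5, 6, 5, 5, 9] (3 distinct), len 5
add 9: window [5, 6, 5, 5, 9, 9] (3 distinct), len 6
add 9: window [5, 6, 5, 5, 9, 9, 9] (3 distinct), len 7
add 5: window [5, 6, 5, 5, 9, 9, 9, 5] (3 distinct), len 8
add 9: window [5, 6, 5, 5, 9, 9, 9, 5, 9] (3 distinct), len 9
add 5: window [5, 6, 5, 5, 9, 9, 9, 5, 9, 5] (3 distinct), len 10
add 5: window [5, 6, 5, 5, 9, 9, 9, 5, 9, 5, 5] (3 distinct), len 11
add 9: window [5, 6, 5, 5, 9, 9, 9, 5, 9, 5, 5, 9] (3 distinct), len 12
Longest length with ≤3 distinct: 12.

12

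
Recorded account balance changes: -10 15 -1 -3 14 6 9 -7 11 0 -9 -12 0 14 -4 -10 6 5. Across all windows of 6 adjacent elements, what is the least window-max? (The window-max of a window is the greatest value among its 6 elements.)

[-10, 15, -1, -3, 14, 6] → max 15
[15, -1, -3, 14, 6, 9] → max 15
[-1, -3, 14, 6, 9, -7] → max 14
[-3, 14, 6, 9, -7, 11] → max 14
[14, 6, 9, -7, 11, 0] → max 14
[6, 9, -7, 11, 0, -9] → max 11
[9, -7, 11, 0, -9, -12] → max 11
[-7, 11, 0, -9, -12, 0] → max 11
[11, 0, -9, -12, 0, 14] → max 14
[0, -9, -12, 0, 14, -4] → max 14
[-9, -12, 0, 14, -4, -10] → max 14
[-12, 0, 14, -4, -10, 6] → max 14
[0, 14, -4, -10, 6, 5] → max 14
Least of these is 11.

11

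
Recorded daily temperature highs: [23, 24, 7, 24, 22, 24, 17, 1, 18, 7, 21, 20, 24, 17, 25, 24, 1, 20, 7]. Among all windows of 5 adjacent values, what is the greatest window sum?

110

Window sums for each of the 15 positions:
(23, 24, 7, 24, 22) → sum 100
(24, 7, 24, 22, 24) → sum 101
(7, 24, 22, 24, 17) → sum 94
(24, 22, 24, 17, 1) → sum 88
(22, 24, 17, 1, 18) → sum 82
(24, 17, 1, 18, 7) → sum 67
(17, 1, 18, 7, 21) → sum 64
(1, 18, 7, 21, 20) → sum 67
(18, 7, 21, 20, 24) → sum 90
(7, 21, 20, 24, 17) → sum 89
(21, 20, 24, 17, 25) → sum 107
(20, 24, 17, 25, 24) → sum 110
(24, 17, 25, 24, 1) → sum 91
(17, 25, 24, 1, 20) → sum 87
(25, 24, 1, 20, 7) → sum 77
Greatest of these is 110.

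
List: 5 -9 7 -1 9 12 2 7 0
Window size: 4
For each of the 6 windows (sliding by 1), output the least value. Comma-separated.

(5, -9, 7, -1) → min -9
(-9, 7, -1, 9) → min -9
(7, -1, 9, 12) → min -1
(-1, 9, 12, 2) → min -1
(9, 12, 2, 7) → min 2
(12, 2, 7, 0) → min 0

-9, -9, -1, -1, 2, 0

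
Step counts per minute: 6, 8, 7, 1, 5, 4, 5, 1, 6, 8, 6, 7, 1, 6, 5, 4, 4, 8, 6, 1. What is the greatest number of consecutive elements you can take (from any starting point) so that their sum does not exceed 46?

Extend to the right; shrink from the left whenever the sum exceeds 46:
add 6: [6] sum 6, len 1
add 8: [6, 8] sum 14, len 2
add 7: [6, 8, 7] sum 21, len 3
add 1: [6, 8, 7, 1] sum 22, len 4
add 5: [6, 8, 7, 1, 5] sum 27, len 5
add 4: [6, 8, 7, 1, 5, 4] sum 31, len 6
add 5: [6, 8, 7, 1, 5, 4, 5] sum 36, len 7
add 1: [6, 8, 7, 1, 5, 4, 5, 1] sum 37, len 8
add 6: [6, 8, 7, 1, 5, 4, 5, 1, 6] sum 43, len 9
add 8: [8, 7, 1, 5, 4, 5, 1, 6, 8] sum 45, len 9
add 6: [7, 1, 5, 4, 5, 1, 6, 8, 6] sum 43, len 9
add 7: [1, 5, 4, 5, 1, 6, 8, 6, 7] sum 43, len 9
add 1: [1, 5, 4, 5, 1, 6, 8, 6, 7, 1] sum 44, len 10
add 6: [4, 5, 1, 6, 8, 6, 7, 1, 6] sum 44, len 9
add 5: [5, 1, 6, 8, 6, 7, 1, 6, 5] sum 45, len 9
add 4: [1, 6, 8, 6, 7, 1, 6, 5, 4] sum 44, len 9
add 4: [8, 6, 7, 1, 6, 5, 4, 4] sum 41, len 8
add 8: [6, 7, 1, 6, 5, 4, 4, 8] sum 41, len 8
add 6: [7, 1, 6, 5, 4, 4, 8, 6] sum 41, len 8
add 1: [7, 1, 6, 5, 4, 4, 8, 6, 1] sum 42, len 9
Longest length seen: 10.

10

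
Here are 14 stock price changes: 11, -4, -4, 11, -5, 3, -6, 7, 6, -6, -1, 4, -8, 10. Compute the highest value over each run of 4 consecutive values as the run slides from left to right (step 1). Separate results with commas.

[11, -4, -4, 11] → max 11
[-4, -4, 11, -5] → max 11
[-4, 11, -5, 3] → max 11
[11, -5, 3, -6] → max 11
[-5, 3, -6, 7] → max 7
[3, -6, 7, 6] → max 7
[-6, 7, 6, -6] → max 7
[7, 6, -6, -1] → max 7
[6, -6, -1, 4] → max 6
[-6, -1, 4, -8] → max 4
[-1, 4, -8, 10] → max 10

11, 11, 11, 11, 7, 7, 7, 7, 6, 4, 10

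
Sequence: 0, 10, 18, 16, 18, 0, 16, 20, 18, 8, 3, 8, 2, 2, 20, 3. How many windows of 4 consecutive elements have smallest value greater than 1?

[0, 10, 18, 16] → min 0
[10, 18, 16, 18] → min 10  > 1 ✓
[18, 16, 18, 0] → min 0
[16, 18, 0, 16] → min 0
[18, 0, 16, 20] → min 0
[0, 16, 20, 18] → min 0
[16, 20, 18, 8] → min 8  > 1 ✓
[20, 18, 8, 3] → min 3  > 1 ✓
[18, 8, 3, 8] → min 3  > 1 ✓
[8, 3, 8, 2] → min 2  > 1 ✓
[3, 8, 2, 2] → min 2  > 1 ✓
[8, 2, 2, 20] → min 2  > 1 ✓
[2, 2, 20, 3] → min 2  > 1 ✓
8 windows satisfy the condition.

8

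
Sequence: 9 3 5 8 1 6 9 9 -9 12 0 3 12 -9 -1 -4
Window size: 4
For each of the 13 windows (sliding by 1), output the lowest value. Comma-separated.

3, 1, 1, 1, 1, -9, -9, -9, -9, 0, -9, -9, -9

[9, 3, 5, 8] → min 3
[3, 5, 8, 1] → min 1
[5, 8, 1, 6] → min 1
[8, 1, 6, 9] → min 1
[1, 6, 9, 9] → min 1
[6, 9, 9, -9] → min -9
[9, 9, -9, 12] → min -9
[9, -9, 12, 0] → min -9
[-9, 12, 0, 3] → min -9
[12, 0, 3, 12] → min 0
[0, 3, 12, -9] → min -9
[3, 12, -9, -1] → min -9
[12, -9, -1, -4] → min -9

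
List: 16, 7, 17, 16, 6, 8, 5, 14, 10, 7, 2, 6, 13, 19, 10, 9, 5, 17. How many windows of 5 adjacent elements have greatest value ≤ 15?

16 7 17 16 6 → max 17
7 17 16 6 8 → max 17
17 16 6 8 5 → max 17
16 6 8 5 14 → max 16
6 8 5 14 10 → max 14  ≤ 15 ✓
8 5 14 10 7 → max 14  ≤ 15 ✓
5 14 10 7 2 → max 14  ≤ 15 ✓
14 10 7 2 6 → max 14  ≤ 15 ✓
10 7 2 6 13 → max 13  ≤ 15 ✓
7 2 6 13 19 → max 19
2 6 13 19 10 → max 19
6 13 19 10 9 → max 19
13 19 10 9 5 → max 19
19 10 9 5 17 → max 19
5 windows satisfy the condition.

5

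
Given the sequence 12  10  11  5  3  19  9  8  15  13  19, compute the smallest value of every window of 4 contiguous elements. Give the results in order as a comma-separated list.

12 10 11 5 → min 5
10 11 5 3 → min 3
11 5 3 19 → min 3
5 3 19 9 → min 3
3 19 9 8 → min 3
19 9 8 15 → min 8
9 8 15 13 → min 8
8 15 13 19 → min 8

5, 3, 3, 3, 3, 8, 8, 8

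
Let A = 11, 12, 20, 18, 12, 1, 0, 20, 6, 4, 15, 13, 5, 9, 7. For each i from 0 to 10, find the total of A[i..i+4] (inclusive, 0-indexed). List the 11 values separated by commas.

(11, 12, 20, 18, 12) → sum 73
(12, 20, 18, 12, 1) → sum 63
(20, 18, 12, 1, 0) → sum 51
(18, 12, 1, 0, 20) → sum 51
(12, 1, 0, 20, 6) → sum 39
(1, 0, 20, 6, 4) → sum 31
(0, 20, 6, 4, 15) → sum 45
(20, 6, 4, 15, 13) → sum 58
(6, 4, 15, 13, 5) → sum 43
(4, 15, 13, 5, 9) → sum 46
(15, 13, 5, 9, 7) → sum 49

73, 63, 51, 51, 39, 31, 45, 58, 43, 46, 49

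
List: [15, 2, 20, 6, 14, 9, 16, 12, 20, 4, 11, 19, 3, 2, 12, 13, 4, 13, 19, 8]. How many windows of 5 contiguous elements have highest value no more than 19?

8

[15, 2, 20, 6, 14] → max 20
[2, 20, 6, 14, 9] → max 20
[20, 6, 14, 9, 16] → max 20
[6, 14, 9, 16, 12] → max 16  ≤ 19 ✓
[14, 9, 16, 12, 20] → max 20
[9, 16, 12, 20, 4] → max 20
[16, 12, 20, 4, 11] → max 20
[12, 20, 4, 11, 19] → max 20
[20, 4, 11, 19, 3] → max 20
[4, 11, 19, 3, 2] → max 19  ≤ 19 ✓
[11, 19, 3, 2, 12] → max 19  ≤ 19 ✓
[19, 3, 2, 12, 13] → max 19  ≤ 19 ✓
[3, 2, 12, 13, 4] → max 13  ≤ 19 ✓
[2, 12, 13, 4, 13] → max 13  ≤ 19 ✓
[12, 13, 4, 13, 19] → max 19  ≤ 19 ✓
[13, 4, 13, 19, 8] → max 19  ≤ 19 ✓
8 windows satisfy the condition.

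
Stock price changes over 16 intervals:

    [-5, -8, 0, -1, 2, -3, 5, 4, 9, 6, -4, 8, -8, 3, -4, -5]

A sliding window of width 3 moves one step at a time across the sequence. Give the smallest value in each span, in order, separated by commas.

-8, -8, -1, -3, -3, -3, 4, 4, -4, -4, -8, -8, -8, -5

(-5, -8, 0) → min -8
(-8, 0, -1) → min -8
(0, -1, 2) → min -1
(-1, 2, -3) → min -3
(2, -3, 5) → min -3
(-3, 5, 4) → min -3
(5, 4, 9) → min 4
(4, 9, 6) → min 4
(9, 6, -4) → min -4
(6, -4, 8) → min -4
(-4, 8, -8) → min -8
(8, -8, 3) → min -8
(-8, 3, -4) → min -8
(3, -4, -5) → min -5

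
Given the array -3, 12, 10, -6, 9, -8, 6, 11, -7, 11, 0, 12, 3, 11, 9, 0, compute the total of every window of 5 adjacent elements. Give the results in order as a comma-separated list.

(-3, 12, 10, -6, 9) → sum 22
(12, 10, -6, 9, -8) → sum 17
(10, -6, 9, -8, 6) → sum 11
(-6, 9, -8, 6, 11) → sum 12
(9, -8, 6, 11, -7) → sum 11
(-8, 6, 11, -7, 11) → sum 13
(6, 11, -7, 11, 0) → sum 21
(11, -7, 11, 0, 12) → sum 27
(-7, 11, 0, 12, 3) → sum 19
(11, 0, 12, 3, 11) → sum 37
(0, 12, 3, 11, 9) → sum 35
(12, 3, 11, 9, 0) → sum 35

22, 17, 11, 12, 11, 13, 21, 27, 19, 37, 35, 35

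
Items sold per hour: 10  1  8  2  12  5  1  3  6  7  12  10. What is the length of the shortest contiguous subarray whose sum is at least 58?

Extend right; whenever the sum reaches 58, record the length and shrink from the left:
add 10: running sum 10 < 58
add 1: running sum 11 < 58
add 8: running sum 19 < 58
add 2: running sum 21 < 58
add 12: running sum 33 < 58
add 5: running sum 38 < 58
add 1: running sum 39 < 58
add 3: running sum 42 < 58
add 6: running sum 48 < 58
add 7: running sum 55 < 58
end 10: [10, 1, 8, 2, 12, 5, 1, 3, 6, 7, 12] sum 67, len 11
end 11: [2, 12, 5, 1, 3, 6, 7, 12, 10] sum 58, len 9
Shortest qualifying length: 9.

9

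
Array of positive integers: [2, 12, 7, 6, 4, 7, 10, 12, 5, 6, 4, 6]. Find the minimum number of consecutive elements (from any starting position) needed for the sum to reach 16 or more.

2

add 2: running sum 2 < 16
add 12: running sum 14 < 16
end 2: [12, 7] sum 19, len 2
end 3: [12, 7, 6] sum 25, len 3
end 4: [7, 6, 4] sum 17, len 3
end 5: [6, 4, 7] sum 17, len 3
end 6: [7, 10] sum 17, len 2
end 7: [10, 12] sum 22, len 2
end 8: [12, 5] sum 17, len 2
end 9: [12, 5, 6] sum 23, len 3
end 10: [12, 5, 6, 4] sum 27, len 4
end 11: [6, 4, 6] sum 16, len 3
Shortest qualifying length: 2.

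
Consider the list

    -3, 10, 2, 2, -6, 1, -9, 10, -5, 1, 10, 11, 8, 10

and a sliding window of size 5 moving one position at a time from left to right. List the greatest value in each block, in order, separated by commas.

10, 10, 2, 10, 10, 10, 10, 11, 11, 11

[-3, 10, 2, 2, -6] → max 10
[10, 2, 2, -6, 1] → max 10
[2, 2, -6, 1, -9] → max 2
[2, -6, 1, -9, 10] → max 10
[-6, 1, -9, 10, -5] → max 10
[1, -9, 10, -5, 1] → max 10
[-9, 10, -5, 1, 10] → max 10
[10, -5, 1, 10, 11] → max 11
[-5, 1, 10, 11, 8] → max 11
[1, 10, 11, 8, 10] → max 11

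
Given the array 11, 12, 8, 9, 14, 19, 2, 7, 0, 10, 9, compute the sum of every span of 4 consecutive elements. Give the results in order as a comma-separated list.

11 12 8 9 → sum 40
12 8 9 14 → sum 43
8 9 14 19 → sum 50
9 14 19 2 → sum 44
14 19 2 7 → sum 42
19 2 7 0 → sum 28
2 7 0 10 → sum 19
7 0 10 9 → sum 26

40, 43, 50, 44, 42, 28, 19, 26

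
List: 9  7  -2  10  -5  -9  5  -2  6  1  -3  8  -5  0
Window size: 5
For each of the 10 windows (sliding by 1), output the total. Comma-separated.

19, 1, -1, -1, -5, 1, 7, 10, 7, 1

9 7 -2 10 -5 → sum 19
7 -2 10 -5 -9 → sum 1
-2 10 -5 -9 5 → sum -1
10 -5 -9 5 -2 → sum -1
-5 -9 5 -2 6 → sum -5
-9 5 -2 6 1 → sum 1
5 -2 6 1 -3 → sum 7
-2 6 1 -3 8 → sum 10
6 1 -3 8 -5 → sum 7
1 -3 8 -5 0 → sum 1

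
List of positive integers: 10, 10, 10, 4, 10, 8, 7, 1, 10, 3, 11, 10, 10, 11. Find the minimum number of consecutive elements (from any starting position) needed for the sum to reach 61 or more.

Extend right; whenever the sum reaches 61, record the length and shrink from the left:
add 10: running sum 10 < 61
add 10: running sum 20 < 61
add 10: running sum 30 < 61
add 4: running sum 34 < 61
add 10: running sum 44 < 61
add 8: running sum 52 < 61
add 7: running sum 59 < 61
add 1: running sum 60 < 61
end 8: [10, 10, 10, 4, 10, 8, 7, 1, 10] sum 70, len 9
end 9: [10, 10, 4, 10, 8, 7, 1, 10, 3] sum 63, len 9
end 10: [10, 4, 10, 8, 7, 1, 10, 3, 11] sum 64, len 9
end 11: [4, 10, 8, 7, 1, 10, 3, 11, 10] sum 64, len 9
end 12: [10, 8, 7, 1, 10, 3, 11, 10, 10] sum 70, len 9
end 13: [7, 1, 10, 3, 11, 10, 10, 11] sum 63, len 8
Shortest qualifying length: 8.

8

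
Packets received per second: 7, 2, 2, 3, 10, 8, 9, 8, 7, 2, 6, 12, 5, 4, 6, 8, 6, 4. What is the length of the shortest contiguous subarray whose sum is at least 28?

Extend right; whenever the sum reaches 28, record the length and shrink from the left:
add 7: running sum 7 < 28
add 2: running sum 9 < 28
add 2: running sum 11 < 28
add 3: running sum 14 < 28
add 10: running sum 24 < 28
end 5: [7, 2, 2, 3, 10, 8] sum 32, len 6
end 6: [3, 10, 8, 9] sum 30, len 4
end 7: [10, 8, 9, 8] sum 35, len 4
end 8: [8, 9, 8, 7] sum 32, len 4
end 9: [8, 9, 8, 7, 2] sum 34, len 5
end 10: [9, 8, 7, 2, 6] sum 32, len 5
end 11: [8, 7, 2, 6, 12] sum 35, len 5
end 12: [7, 2, 6, 12, 5] sum 32, len 5
end 13: [2, 6, 12, 5, 4] sum 29, len 5
end 14: [6, 12, 5, 4, 6] sum 33, len 5
end 15: [12, 5, 4, 6, 8] sum 35, len 5
end 16: [5, 4, 6, 8, 6] sum 29, len 5
end 17: [4, 6, 8, 6, 4] sum 28, len 5
Shortest qualifying length: 4.

4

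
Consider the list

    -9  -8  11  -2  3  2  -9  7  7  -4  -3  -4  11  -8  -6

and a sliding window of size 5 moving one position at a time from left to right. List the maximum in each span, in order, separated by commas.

-9 -8 11 -2 3 → max 11
-8 11 -2 3 2 → max 11
11 -2 3 2 -9 → max 11
-2 3 2 -9 7 → max 7
3 2 -9 7 7 → max 7
2 -9 7 7 -4 → max 7
-9 7 7 -4 -3 → max 7
7 7 -4 -3 -4 → max 7
7 -4 -3 -4 11 → max 11
-4 -3 -4 11 -8 → max 11
-3 -4 11 -8 -6 → max 11

11, 11, 11, 7, 7, 7, 7, 7, 11, 11, 11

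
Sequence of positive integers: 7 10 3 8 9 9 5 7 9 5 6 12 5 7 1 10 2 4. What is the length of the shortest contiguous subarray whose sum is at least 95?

add 7: running sum 7 < 95
add 10: running sum 17 < 95
add 3: running sum 20 < 95
add 8: running sum 28 < 95
add 9: running sum 37 < 95
add 9: running sum 46 < 95
add 5: running sum 51 < 95
add 7: running sum 58 < 95
add 9: running sum 67 < 95
add 5: running sum 72 < 95
add 6: running sum 78 < 95
add 12: running sum 90 < 95
add 5: shortest ending here [7, 10, 3, 8, 9, 9, 5, 7, 9, 5, 6, 12, 5] sum 95, len 13
add 7: shortest ending here [10, 3, 8, 9, 9, 5, 7, 9, 5, 6, 12, 5, 7] sum 95, len 13
add 1: shortest ending here [10, 3, 8, 9, 9, 5, 7, 9, 5, 6, 12, 5, 7, 1] sum 96, len 14
add 10: shortest ending here [3, 8, 9, 9, 5, 7, 9, 5, 6, 12, 5, 7, 1, 10] sum 96, len 14
add 2: shortest ending here [8, 9, 9, 5, 7, 9, 5, 6, 12, 5, 7, 1, 10, 2] sum 95, len 14
add 4: shortest ending here [8, 9, 9, 5, 7, 9, 5, 6, 12, 5, 7, 1, 10, 2, 4] sum 99, len 15
Shortest qualifying length: 13.

13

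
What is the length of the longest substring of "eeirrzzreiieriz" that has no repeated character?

[e] len 1
[e] len 1
[e, i] len 2
[e, i, r] len 3
[r] len 1
[r, z] len 2
[z] len 1
[z, r] len 2
[z, r, e] len 3
[z, r, e, i] len 4
[i] len 1
[i, e] len 2
[i, e, r] len 3
[e, r, i] len 3
[e, r, i, z] len 4
Longest all-distinct length: 4.

4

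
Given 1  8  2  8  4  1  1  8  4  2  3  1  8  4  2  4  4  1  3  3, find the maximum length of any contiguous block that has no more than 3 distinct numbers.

6

add 1: window [1] (1 distinct), len 1
add 8: window [1, 8] (2 distinct), len 2
add 2: window [1, 8, 2] (3 distinct), len 3
add 8: window [1, 8, 2, 8] (3 distinct), len 4
add 4: window [8, 2, 8, 4] (3 distinct), len 4
add 1: window [8, 4, 1] (3 distinct), len 3
add 1: window [8, 4, 1, 1] (3 distinct), len 4
add 8: window [8, 4, 1, 1, 8] (3 distinct), len 5
add 4: window [8, 4, 1, 1, 8, 4] (3 distinct), len 6
add 2: window [8, 4, 2] (3 distinct), len 3
add 3: window [4, 2, 3] (3 distinct), len 3
add 1: window [2, 3, 1] (3 distinct), len 3
add 8: window [3, 1, 8] (3 distinct), len 3
add 4: window [1, 8, 4] (3 distinct), len 3
add 2: window [8, 4, 2] (3 distinct), len 3
add 4: window [8, 4, 2, 4] (3 distinct), len 4
add 4: window [8, 4, 2, 4, 4] (3 distinct), len 5
add 1: window [4, 2, 4, 4, 1] (3 distinct), len 5
add 3: window [4, 4, 1, 3] (3 distinct), len 4
add 3: window [4, 4, 1, 3, 3] (3 distinct), len 5
Longest length with ≤3 distinct: 6.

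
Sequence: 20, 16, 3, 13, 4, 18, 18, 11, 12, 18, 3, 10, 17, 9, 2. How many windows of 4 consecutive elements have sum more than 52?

3

(20, 16, 3, 13) → sum 52
(16, 3, 13, 4) → sum 36
(3, 13, 4, 18) → sum 38
(13, 4, 18, 18) → sum 53  > 52 ✓
(4, 18, 18, 11) → sum 51
(18, 18, 11, 12) → sum 59  > 52 ✓
(18, 11, 12, 18) → sum 59  > 52 ✓
(11, 12, 18, 3) → sum 44
(12, 18, 3, 10) → sum 43
(18, 3, 10, 17) → sum 48
(3, 10, 17, 9) → sum 39
(10, 17, 9, 2) → sum 38
3 windows satisfy the condition.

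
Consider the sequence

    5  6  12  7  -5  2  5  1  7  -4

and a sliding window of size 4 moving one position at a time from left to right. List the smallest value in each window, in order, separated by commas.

5, -5, -5, -5, -5, 1, -4

5 6 12 7 → min 5
6 12 7 -5 → min -5
12 7 -5 2 → min -5
7 -5 2 5 → min -5
-5 2 5 1 → min -5
2 5 1 7 → min 1
5 1 7 -4 → min -4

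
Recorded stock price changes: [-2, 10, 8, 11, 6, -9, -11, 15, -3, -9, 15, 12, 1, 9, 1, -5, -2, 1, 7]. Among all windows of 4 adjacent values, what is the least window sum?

-8

Window sums for each of the 16 positions:
-2 10 8 11 → sum 27
10 8 11 6 → sum 35
8 11 6 -9 → sum 16
11 6 -9 -11 → sum -3
6 -9 -11 15 → sum 1
-9 -11 15 -3 → sum -8
-11 15 -3 -9 → sum -8
15 -3 -9 15 → sum 18
-3 -9 15 12 → sum 15
-9 15 12 1 → sum 19
15 12 1 9 → sum 37
12 1 9 1 → sum 23
1 9 1 -5 → sum 6
9 1 -5 -2 → sum 3
1 -5 -2 1 → sum -5
-5 -2 1 7 → sum 1
Least of these is -8.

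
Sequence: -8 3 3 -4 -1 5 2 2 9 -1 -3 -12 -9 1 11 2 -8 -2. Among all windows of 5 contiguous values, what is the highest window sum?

-8 3 3 -4 -1 → sum -7
3 3 -4 -1 5 → sum 6
3 -4 -1 5 2 → sum 5
-4 -1 5 2 2 → sum 4
-1 5 2 2 9 → sum 17
5 2 2 9 -1 → sum 17
2 2 9 -1 -3 → sum 9
2 9 -1 -3 -12 → sum -5
9 -1 -3 -12 -9 → sum -16
-1 -3 -12 -9 1 → sum -24
-3 -12 -9 1 11 → sum -12
-12 -9 1 11 2 → sum -7
-9 1 11 2 -8 → sum -3
1 11 2 -8 -2 → sum 4
Highest of these is 17.

17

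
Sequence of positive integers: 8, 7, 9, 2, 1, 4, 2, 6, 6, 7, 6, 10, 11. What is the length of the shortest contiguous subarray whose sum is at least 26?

3

add 8: running sum 8 < 26
add 7: running sum 15 < 26
add 9: running sum 24 < 26
end 3: [8, 7, 9, 2] sum 26, len 4
end 4: [8, 7, 9, 2, 1] sum 27, len 5
end 5: [8, 7, 9, 2, 1, 4] sum 31, len 6
end 6: [8, 7, 9, 2, 1, 4, 2] sum 33, len 7
end 7: [7, 9, 2, 1, 4, 2, 6] sum 31, len 7
end 8: [9, 2, 1, 4, 2, 6, 6] sum 30, len 7
end 9: [1, 4, 2, 6, 6, 7] sum 26, len 6
end 10: [2, 6, 6, 7, 6] sum 27, len 5
end 11: [6, 7, 6, 10] sum 29, len 4
end 12: [6, 10, 11] sum 27, len 3
Shortest qualifying length: 3.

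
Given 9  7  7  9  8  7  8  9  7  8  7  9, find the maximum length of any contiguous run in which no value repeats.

[9] len 1
[9, 7] len 2
[7] len 1
[7, 9] len 2
[7, 9, 8] len 3
[9, 8, 7] len 3
[7, 8] len 2
[7, 8, 9] len 3
[8, 9, 7] len 3
[9, 7, 8] len 3
[8, 7] len 2
[8, 7, 9] len 3
Longest all-distinct length: 3.

3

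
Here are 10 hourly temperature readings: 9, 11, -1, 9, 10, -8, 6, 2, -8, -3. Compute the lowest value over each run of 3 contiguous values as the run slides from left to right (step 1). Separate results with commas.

-1, -1, -1, -8, -8, -8, -8, -8

(9, 11, -1) → min -1
(11, -1, 9) → min -1
(-1, 9, 10) → min -1
(9, 10, -8) → min -8
(10, -8, 6) → min -8
(-8, 6, 2) → min -8
(6, 2, -8) → min -8
(2, -8, -3) → min -8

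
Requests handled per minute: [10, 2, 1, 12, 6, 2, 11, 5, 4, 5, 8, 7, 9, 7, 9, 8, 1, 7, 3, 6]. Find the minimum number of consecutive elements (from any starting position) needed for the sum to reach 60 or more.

add 10: running sum 10 < 60
add 2: running sum 12 < 60
add 1: running sum 13 < 60
add 12: running sum 25 < 60
add 6: running sum 31 < 60
add 2: running sum 33 < 60
add 11: running sum 44 < 60
add 5: running sum 49 < 60
add 4: running sum 53 < 60
add 5: running sum 58 < 60
add 8: shortest ending here [10, 2, 1, 12, 6, 2, 11, 5, 4, 5, 8] sum 66, len 11
add 7: shortest ending here [12, 6, 2, 11, 5, 4, 5, 8, 7] sum 60, len 9
add 9: shortest ending here [12, 6, 2, 11, 5, 4, 5, 8, 7, 9] sum 69, len 10
add 7: shortest ending here [6, 2, 11, 5, 4, 5, 8, 7, 9, 7] sum 64, len 10
add 9: shortest ending here [11, 5, 4, 5, 8, 7, 9, 7, 9] sum 65, len 9
add 8: shortest ending here [5, 4, 5, 8, 7, 9, 7, 9, 8] sum 62, len 9
add 1: shortest ending here [5, 4, 5, 8, 7, 9, 7, 9, 8, 1] sum 63, len 10
add 7: shortest ending here [5, 8, 7, 9, 7, 9, 8, 1, 7] sum 61, len 9
add 3: shortest ending here [5, 8, 7, 9, 7, 9, 8, 1, 7, 3] sum 64, len 10
add 6: shortest ending here [8, 7, 9, 7, 9, 8, 1, 7, 3, 6] sum 65, len 10
Shortest qualifying length: 9.

9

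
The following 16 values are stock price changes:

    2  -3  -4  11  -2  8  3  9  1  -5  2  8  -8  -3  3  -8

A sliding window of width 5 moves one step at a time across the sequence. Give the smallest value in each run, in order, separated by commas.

-4, -4, -4, -2, -2, -5, -5, -5, -8, -8, -8, -8

2 -3 -4 11 -2 → min -4
-3 -4 11 -2 8 → min -4
-4 11 -2 8 3 → min -4
11 -2 8 3 9 → min -2
-2 8 3 9 1 → min -2
8 3 9 1 -5 → min -5
3 9 1 -5 2 → min -5
9 1 -5 2 8 → min -5
1 -5 2 8 -8 → min -8
-5 2 8 -8 -3 → min -8
2 8 -8 -3 3 → min -8
8 -8 -3 3 -8 → min -8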